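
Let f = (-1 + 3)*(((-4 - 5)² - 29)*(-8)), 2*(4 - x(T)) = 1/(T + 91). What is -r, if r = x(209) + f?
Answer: 496801/600 ≈ 828.00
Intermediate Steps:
x(T) = 4 - 1/(2*(91 + T)) (x(T) = 4 - 1/(2*(T + 91)) = 4 - 1/(2*(91 + T)))
f = -832 (f = 2*(((-9)² - 29)*(-8)) = 2*((81 - 29)*(-8)) = 2*(52*(-8)) = 2*(-416) = -832)
r = -496801/600 (r = (727 + 8*209)/(2*(91 + 209)) - 832 = (½)*(727 + 1672)/300 - 832 = (½)*(1/300)*2399 - 832 = 2399/600 - 832 = -496801/600 ≈ -828.00)
-r = -1*(-496801/600) = 496801/600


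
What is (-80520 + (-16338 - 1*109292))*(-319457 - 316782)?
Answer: 131160669850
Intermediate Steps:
(-80520 + (-16338 - 1*109292))*(-319457 - 316782) = (-80520 + (-16338 - 109292))*(-636239) = (-80520 - 125630)*(-636239) = -206150*(-636239) = 131160669850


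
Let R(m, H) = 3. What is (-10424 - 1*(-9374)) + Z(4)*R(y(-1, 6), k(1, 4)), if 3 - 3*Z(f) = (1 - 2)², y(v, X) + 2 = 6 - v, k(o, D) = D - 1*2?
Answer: -1048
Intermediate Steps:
k(o, D) = -2 + D (k(o, D) = D - 2 = -2 + D)
y(v, X) = 4 - v (y(v, X) = -2 + (6 - v) = 4 - v)
Z(f) = ⅔ (Z(f) = 1 - (1 - 2)²/3 = 1 - ⅓*(-1)² = 1 - ⅓*1 = 1 - ⅓ = ⅔)
(-10424 - 1*(-9374)) + Z(4)*R(y(-1, 6), k(1, 4)) = (-10424 - 1*(-9374)) + (⅔)*3 = (-10424 + 9374) + 2 = -1050 + 2 = -1048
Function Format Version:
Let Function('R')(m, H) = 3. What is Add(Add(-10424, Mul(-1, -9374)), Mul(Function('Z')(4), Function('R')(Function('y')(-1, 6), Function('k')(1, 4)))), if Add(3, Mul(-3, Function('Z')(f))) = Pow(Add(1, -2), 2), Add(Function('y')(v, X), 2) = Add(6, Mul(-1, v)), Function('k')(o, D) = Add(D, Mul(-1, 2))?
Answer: -1048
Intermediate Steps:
Function('k')(o, D) = Add(-2, D) (Function('k')(o, D) = Add(D, -2) = Add(-2, D))
Function('y')(v, X) = Add(4, Mul(-1, v)) (Function('y')(v, X) = Add(-2, Add(6, Mul(-1, v))) = Add(4, Mul(-1, v)))
Function('Z')(f) = Rational(2, 3) (Function('Z')(f) = Add(1, Mul(Rational(-1, 3), Pow(Add(1, -2), 2))) = Add(1, Mul(Rational(-1, 3), Pow(-1, 2))) = Add(1, Mul(Rational(-1, 3), 1)) = Add(1, Rational(-1, 3)) = Rational(2, 3))
Add(Add(-10424, Mul(-1, -9374)), Mul(Function('Z')(4), Function('R')(Function('y')(-1, 6), Function('k')(1, 4)))) = Add(Add(-10424, Mul(-1, -9374)), Mul(Rational(2, 3), 3)) = Add(Add(-10424, 9374), 2) = Add(-1050, 2) = -1048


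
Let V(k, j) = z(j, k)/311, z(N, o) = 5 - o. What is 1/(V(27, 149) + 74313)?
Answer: 311/23111321 ≈ 1.3457e-5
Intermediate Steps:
V(k, j) = 5/311 - k/311 (V(k, j) = (5 - k)/311 = (5 - k)*(1/311) = 5/311 - k/311)
1/(V(27, 149) + 74313) = 1/((5/311 - 1/311*27) + 74313) = 1/((5/311 - 27/311) + 74313) = 1/(-22/311 + 74313) = 1/(23111321/311) = 311/23111321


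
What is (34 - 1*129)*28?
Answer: -2660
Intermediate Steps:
(34 - 1*129)*28 = (34 - 129)*28 = -95*28 = -2660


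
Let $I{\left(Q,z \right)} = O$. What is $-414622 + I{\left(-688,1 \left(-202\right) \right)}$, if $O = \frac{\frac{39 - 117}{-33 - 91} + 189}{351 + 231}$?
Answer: $- \frac{4987069497}{12028} \approx -4.1462 \cdot 10^{5}$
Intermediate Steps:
$O = \frac{3919}{12028}$ ($O = \frac{- \frac{78}{-124} + 189}{582} = \left(\left(-78\right) \left(- \frac{1}{124}\right) + 189\right) \frac{1}{582} = \left(\frac{39}{62} + 189\right) \frac{1}{582} = \frac{11757}{62} \cdot \frac{1}{582} = \frac{3919}{12028} \approx 0.32582$)
$I{\left(Q,z \right)} = \frac{3919}{12028}$
$-414622 + I{\left(-688,1 \left(-202\right) \right)} = -414622 + \frac{3919}{12028} = - \frac{4987069497}{12028}$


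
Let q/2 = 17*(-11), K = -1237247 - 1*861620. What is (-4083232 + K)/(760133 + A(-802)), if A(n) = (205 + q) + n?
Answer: -6182099/759162 ≈ -8.1433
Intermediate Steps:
K = -2098867 (K = -1237247 - 861620 = -2098867)
q = -374 (q = 2*(17*(-11)) = 2*(-187) = -374)
A(n) = -169 + n (A(n) = (205 - 374) + n = -169 + n)
(-4083232 + K)/(760133 + A(-802)) = (-4083232 - 2098867)/(760133 + (-169 - 802)) = -6182099/(760133 - 971) = -6182099/759162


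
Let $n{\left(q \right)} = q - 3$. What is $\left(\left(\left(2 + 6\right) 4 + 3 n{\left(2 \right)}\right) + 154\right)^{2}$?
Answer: $33489$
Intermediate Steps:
$n{\left(q \right)} = -3 + q$ ($n{\left(q \right)} = q - 3 = -3 + q$)
$\left(\left(\left(2 + 6\right) 4 + 3 n{\left(2 \right)}\right) + 154\right)^{2} = \left(\left(\left(2 + 6\right) 4 + 3 \left(-3 + 2\right)\right) + 154\right)^{2} = \left(\left(8 \cdot 4 + 3 \left(-1\right)\right) + 154\right)^{2} = \left(\left(32 - 3\right) + 154\right)^{2} = \left(29 + 154\right)^{2} = 183^{2} = 33489$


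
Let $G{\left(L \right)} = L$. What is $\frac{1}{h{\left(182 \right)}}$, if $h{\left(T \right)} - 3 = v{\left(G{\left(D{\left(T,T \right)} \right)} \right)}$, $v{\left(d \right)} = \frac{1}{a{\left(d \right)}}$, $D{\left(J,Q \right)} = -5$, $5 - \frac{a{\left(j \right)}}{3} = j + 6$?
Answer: $\frac{12}{37} \approx 0.32432$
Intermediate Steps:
$a{\left(j \right)} = -3 - 3 j$ ($a{\left(j \right)} = 15 - 3 \left(j + 6\right) = 15 - 3 \left(6 + j\right) = 15 - \left(18 + 3 j\right) = -3 - 3 j$)
$v{\left(d \right)} = \frac{1}{-3 - 3 d}$
$h{\left(T \right)} = \frac{37}{12}$ ($h{\left(T \right)} = 3 - \frac{1}{3 + 3 \left(-5\right)} = 3 - \frac{1}{3 - 15} = 3 - \frac{1}{-12} = 3 - - \frac{1}{12} = 3 + \frac{1}{12} = \frac{37}{12}$)
$\frac{1}{h{\left(182 \right)}} = \frac{1}{\frac{37}{12}} = \frac{12}{37}$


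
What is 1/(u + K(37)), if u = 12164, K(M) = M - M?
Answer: 1/12164 ≈ 8.2210e-5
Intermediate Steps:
K(M) = 0
1/(u + K(37)) = 1/(12164 + 0) = 1/12164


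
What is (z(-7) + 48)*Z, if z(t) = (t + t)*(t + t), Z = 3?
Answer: 732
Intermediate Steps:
z(t) = 4*t² (z(t) = (2*t)*(2*t) = 4*t²)
(z(-7) + 48)*Z = (4*(-7)² + 48)*3 = (4*49 + 48)*3 = (196 + 48)*3 = 244*3 = 732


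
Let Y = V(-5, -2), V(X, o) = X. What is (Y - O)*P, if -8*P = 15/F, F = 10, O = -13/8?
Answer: 81/128 ≈ 0.63281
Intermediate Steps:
O = -13/8 (O = -13*⅛ = -13/8 ≈ -1.6250)
Y = -5
P = -3/16 (P = -15/(8*10) = -⅛*3/2 = -3/16 ≈ -0.18750)
(Y - O)*P = (-5 - 1*(-13/8))*(-3/16) = (-5 + 13/8)*(-3/16) = -27/8*(-3/16) = 81/128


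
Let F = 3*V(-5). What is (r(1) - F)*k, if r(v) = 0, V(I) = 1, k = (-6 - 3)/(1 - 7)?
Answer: -9/2 ≈ -4.5000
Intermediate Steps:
k = 3/2 (k = -9/(-6) = -9*(-⅙) = 3/2 ≈ 1.5000)
F = 3 (F = 3*1 = 3)
(r(1) - F)*k = (0 - 1*3)*(3/2) = (0 - 3)*(3/2) = -3*3/2 = -9/2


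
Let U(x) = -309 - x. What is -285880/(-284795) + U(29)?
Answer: -2742138/8137 ≈ -337.00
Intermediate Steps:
-285880/(-284795) + U(29) = -285880/(-284795) + (-309 - 1*29) = -285880*(-1/284795) + (-309 - 29) = 8168/8137 - 338 = -2742138/8137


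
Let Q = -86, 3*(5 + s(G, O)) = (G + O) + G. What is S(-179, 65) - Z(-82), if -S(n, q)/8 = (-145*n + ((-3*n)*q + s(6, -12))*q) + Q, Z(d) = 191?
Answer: -18355143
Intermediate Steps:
s(G, O) = -5 + O/3 + 2*G/3 (s(G, O) = -5 + ((G + O) + G)/3 = -5 + (O + 2*G)/3 = -5 + (O/3 + 2*G/3) = -5 + O/3 + 2*G/3)
S(n, q) = 688 + 1160*n - 8*q*(-5 - 3*n*q) (S(n, q) = -8*((-145*n + ((-3*n)*q + (-5 + (1/3)*(-12) + (2/3)*6))*q) - 86) = -8*((-145*n + (-3*n*q + (-5 - 4 + 4))*q) - 86) = -8*((-145*n + (-3*n*q - 5)*q) - 86) = -8*((-145*n + (-5 - 3*n*q)*q) - 86) = -8*((-145*n + q*(-5 - 3*n*q)) - 86) = -8*(-86 - 145*n + q*(-5 - 3*n*q)) = 688 + 1160*n - 8*q*(-5 - 3*n*q))
S(-179, 65) - Z(-82) = (688 + 40*65 + 1160*(-179) + 24*(-179)*65**2) - 1*191 = (688 + 2600 - 207640 + 24*(-179)*4225) - 191 = (688 + 2600 - 207640 - 18150600) - 191 = -18354952 - 191 = -18355143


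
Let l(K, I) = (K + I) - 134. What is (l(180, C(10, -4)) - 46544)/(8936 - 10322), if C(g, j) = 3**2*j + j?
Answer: 23269/693 ≈ 33.577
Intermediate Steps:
C(g, j) = 10*j (C(g, j) = 9*j + j = 10*j)
l(K, I) = -134 + I + K (l(K, I) = (I + K) - 134 = -134 + I + K)
(l(180, C(10, -4)) - 46544)/(8936 - 10322) = ((-134 + 10*(-4) + 180) - 46544)/(8936 - 10322) = ((-134 - 40 + 180) - 46544)/(-1386) = (6 - 46544)*(-1/1386) = -46538*(-1/1386) = 23269/693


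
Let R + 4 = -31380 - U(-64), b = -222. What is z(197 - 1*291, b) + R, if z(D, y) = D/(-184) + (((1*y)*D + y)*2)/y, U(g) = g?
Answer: -2898505/92 ≈ -31506.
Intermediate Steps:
z(D, y) = -D/184 + (2*y + 2*D*y)/y (z(D, y) = D*(-1/184) + ((y*D + y)*2)/y = -D/184 + ((D*y + y)*2)/y = -D/184 + ((y + D*y)*2)/y = -D/184 + (2*y + 2*D*y)/y)
R = -31320 (R = -4 + (-31380 - 1*(-64)) = -4 + (-31380 + 64) = -4 - 31316 = -31320)
z(197 - 1*291, b) + R = (2 + 367*(197 - 1*291)/184) - 31320 = (2 + 367*(197 - 291)/184) - 31320 = (2 + (367/184)*(-94)) - 31320 = (2 - 17249/92) - 31320 = -17065/92 - 31320 = -2898505/92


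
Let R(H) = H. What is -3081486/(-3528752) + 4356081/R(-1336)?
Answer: -480231646113/147325396 ≈ -3259.7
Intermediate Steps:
-3081486/(-3528752) + 4356081/R(-1336) = -3081486/(-3528752) + 4356081/(-1336) = -3081486*(-1/3528752) + 4356081*(-1/1336) = 1540743/1764376 - 4356081/1336 = -480231646113/147325396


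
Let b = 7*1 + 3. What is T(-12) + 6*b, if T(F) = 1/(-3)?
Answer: 179/3 ≈ 59.667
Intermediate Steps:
T(F) = -⅓
b = 10 (b = 7 + 3 = 10)
T(-12) + 6*b = -⅓ + 6*10 = -⅓ + 60 = 179/3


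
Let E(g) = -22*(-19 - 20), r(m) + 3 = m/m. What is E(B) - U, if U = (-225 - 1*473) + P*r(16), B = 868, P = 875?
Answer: 3306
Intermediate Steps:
r(m) = -2 (r(m) = -3 + m/m = -3 + 1 = -2)
U = -2448 (U = (-225 - 1*473) + 875*(-2) = (-225 - 473) - 1750 = -698 - 1750 = -2448)
E(g) = 858 (E(g) = -22*(-39) = 858)
E(B) - U = 858 - 1*(-2448) = 858 + 2448 = 3306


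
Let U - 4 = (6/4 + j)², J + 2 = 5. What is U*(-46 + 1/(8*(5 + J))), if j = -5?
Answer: -191295/256 ≈ -747.25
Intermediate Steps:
J = 3 (J = -2 + 5 = 3)
U = 65/4 (U = 4 + (6/4 - 5)² = 4 + (6*(¼) - 5)² = 4 + (3/2 - 5)² = 4 + (-7/2)² = 4 + 49/4 = 65/4 ≈ 16.250)
U*(-46 + 1/(8*(5 + J))) = 65*(-46 + 1/(8*(5 + 3)))/4 = 65*(-46 + (⅛)/8)/4 = 65*(-46 + (⅛)*(⅛))/4 = 65*(-46 + 1/64)/4 = (65/4)*(-2943/64) = -191295/256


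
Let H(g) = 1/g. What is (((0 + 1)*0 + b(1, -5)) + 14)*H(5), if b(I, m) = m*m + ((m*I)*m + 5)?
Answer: 69/5 ≈ 13.800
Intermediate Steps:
b(I, m) = 5 + m² + I*m² (b(I, m) = m² + ((I*m)*m + 5) = m² + (I*m² + 5) = m² + (5 + I*m²) = 5 + m² + I*m²)
(((0 + 1)*0 + b(1, -5)) + 14)*H(5) = (((0 + 1)*0 + (5 + (-5)² + 1*(-5)²)) + 14)/5 = ((1*0 + (5 + 25 + 1*25)) + 14)*(⅕) = ((0 + (5 + 25 + 25)) + 14)*(⅕) = ((0 + 55) + 14)*(⅕) = (55 + 14)*(⅕) = 69*(⅕) = 69/5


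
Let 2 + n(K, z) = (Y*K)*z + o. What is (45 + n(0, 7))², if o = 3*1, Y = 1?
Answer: 2116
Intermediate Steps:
o = 3
n(K, z) = 1 + K*z (n(K, z) = -2 + ((1*K)*z + 3) = -2 + (K*z + 3) = -2 + (3 + K*z) = 1 + K*z)
(45 + n(0, 7))² = (45 + (1 + 0*7))² = (45 + (1 + 0))² = (45 + 1)² = 46² = 2116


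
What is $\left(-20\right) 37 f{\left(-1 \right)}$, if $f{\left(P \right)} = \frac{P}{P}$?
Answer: $-740$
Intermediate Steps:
$f{\left(P \right)} = 1$
$\left(-20\right) 37 f{\left(-1 \right)} = \left(-20\right) 37 \cdot 1 = \left(-740\right) 1 = -740$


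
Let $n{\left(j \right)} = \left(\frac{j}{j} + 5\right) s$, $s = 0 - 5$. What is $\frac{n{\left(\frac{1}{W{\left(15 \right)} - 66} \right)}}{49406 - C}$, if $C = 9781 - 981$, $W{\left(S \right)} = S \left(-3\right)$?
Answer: $- \frac{15}{20303} \approx -0.00073881$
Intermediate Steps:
$W{\left(S \right)} = - 3 S$
$s = -5$ ($s = 0 - 5 = -5$)
$C = 8800$ ($C = 9781 - 981 = 8800$)
$n{\left(j \right)} = -30$ ($n{\left(j \right)} = \left(\frac{j}{j} + 5\right) \left(-5\right) = \left(1 + 5\right) \left(-5\right) = 6 \left(-5\right) = -30$)
$\frac{n{\left(\frac{1}{W{\left(15 \right)} - 66} \right)}}{49406 - C} = - \frac{30}{49406 - 8800} = - \frac{30}{40606} = \left(-30\right) \frac{1}{40606} = - \frac{15}{20303}$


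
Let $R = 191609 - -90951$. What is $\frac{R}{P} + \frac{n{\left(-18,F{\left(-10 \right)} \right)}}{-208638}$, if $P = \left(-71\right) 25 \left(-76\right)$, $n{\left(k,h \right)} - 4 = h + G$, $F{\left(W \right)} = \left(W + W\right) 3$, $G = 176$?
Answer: $\frac{491138044}{234543885} \approx 2.094$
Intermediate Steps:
$F{\left(W \right)} = 6 W$ ($F{\left(W \right)} = 2 W 3 = 6 W$)
$n{\left(k,h \right)} = 180 + h$ ($n{\left(k,h \right)} = 4 + \left(h + 176\right) = 4 + \left(176 + h\right) = 180 + h$)
$P = 134900$ ($P = \left(-1775\right) \left(-76\right) = 134900$)
$R = 282560$ ($R = 191609 + 90951 = 282560$)
$\frac{R}{P} + \frac{n{\left(-18,F{\left(-10 \right)} \right)}}{-208638} = \frac{282560}{134900} + \frac{180 + 6 \left(-10\right)}{-208638} = 282560 \cdot \frac{1}{134900} + \left(180 - 60\right) \left(- \frac{1}{208638}\right) = \frac{14128}{6745} + 120 \left(- \frac{1}{208638}\right) = \frac{14128}{6745} - \frac{20}{34773} = \frac{491138044}{234543885}$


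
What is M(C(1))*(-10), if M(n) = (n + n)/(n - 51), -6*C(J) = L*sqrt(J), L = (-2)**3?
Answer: 80/149 ≈ 0.53691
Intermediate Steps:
L = -8
C(J) = 4*sqrt(J)/3 (C(J) = -(-4)*sqrt(J)/3 = 4*sqrt(J)/3)
M(n) = 2*n/(-51 + n) (M(n) = (2*n)/(-51 + n) = 2*n/(-51 + n))
M(C(1))*(-10) = (2*(4*sqrt(1)/3)/(-51 + 4*sqrt(1)/3))*(-10) = (2*((4/3)*1)/(-51 + (4/3)*1))*(-10) = (2*(4/3)/(-51 + 4/3))*(-10) = (2*(4/3)/(-149/3))*(-10) = (2*(4/3)*(-3/149))*(-10) = -8/149*(-10) = 80/149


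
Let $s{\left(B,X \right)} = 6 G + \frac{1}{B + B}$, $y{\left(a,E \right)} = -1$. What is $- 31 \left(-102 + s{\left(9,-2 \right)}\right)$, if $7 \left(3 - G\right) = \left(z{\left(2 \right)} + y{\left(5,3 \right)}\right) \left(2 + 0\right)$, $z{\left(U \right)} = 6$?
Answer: $\frac{361367}{126} \approx 2868.0$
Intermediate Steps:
$G = \frac{11}{7}$ ($G = 3 - \frac{\left(6 - 1\right) \left(2 + 0\right)}{7} = 3 - \frac{5 \cdot 2}{7} = 3 - \frac{10}{7} = \frac{11}{7} \approx 1.5714$)
$s{\left(B,X \right)} = \frac{66}{7} + \frac{1}{2 B}$ ($s{\left(B,X \right)} = 6 \cdot \frac{11}{7} + \frac{1}{B + B} = \frac{66}{7} + \frac{1}{2 B}$)
$- 31 \left(-102 + s{\left(9,-2 \right)}\right) = - 31 \left(-102 + \frac{7 + 132 \cdot 9}{14 \cdot 9}\right) = - 31 \left(-102 + \frac{1}{14} \cdot \frac{1}{9} \left(7 + 1188\right)\right) = - 31 \left(-102 + \frac{1}{14} \cdot \frac{1}{9} \cdot 1195\right) = - 31 \left(-102 + \frac{1195}{126}\right) = \left(-31\right) \left(- \frac{11657}{126}\right) = \frac{361367}{126}$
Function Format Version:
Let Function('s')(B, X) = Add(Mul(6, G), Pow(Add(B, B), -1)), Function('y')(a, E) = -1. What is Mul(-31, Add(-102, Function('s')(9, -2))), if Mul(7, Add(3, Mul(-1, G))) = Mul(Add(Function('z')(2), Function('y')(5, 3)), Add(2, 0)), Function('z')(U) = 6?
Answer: Rational(361367, 126) ≈ 2868.0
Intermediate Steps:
G = Rational(11, 7) (G = Add(3, Mul(Rational(-1, 7), Mul(Add(6, -1), Add(2, 0)))) = Add(3, Mul(Rational(-1, 7), Mul(5, 2))) = Add(3, Mul(Rational(-1, 7), 10)) = Add(3, Rational(-10, 7)) = Rational(11, 7) ≈ 1.5714)
Function('s')(B, X) = Add(Rational(66, 7), Mul(Rational(1, 2), Pow(B, -1))) (Function('s')(B, X) = Add(Mul(6, Rational(11, 7)), Pow(Add(B, B), -1)) = Add(Rational(66, 7), Pow(Mul(2, B), -1)) = Add(Rational(66, 7), Mul(Rational(1, 2), Pow(B, -1))))
Mul(-31, Add(-102, Function('s')(9, -2))) = Mul(-31, Add(-102, Mul(Rational(1, 14), Pow(9, -1), Add(7, Mul(132, 9))))) = Mul(-31, Add(-102, Mul(Rational(1, 14), Rational(1, 9), Add(7, 1188)))) = Mul(-31, Add(-102, Mul(Rational(1, 14), Rational(1, 9), 1195))) = Mul(-31, Add(-102, Rational(1195, 126))) = Mul(-31, Rational(-11657, 126)) = Rational(361367, 126)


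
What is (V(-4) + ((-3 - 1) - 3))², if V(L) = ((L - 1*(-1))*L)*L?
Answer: 3025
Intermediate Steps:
V(L) = L²*(1 + L) (V(L) = ((L + 1)*L)*L = ((1 + L)*L)*L = (L*(1 + L))*L = L²*(1 + L))
(V(-4) + ((-3 - 1) - 3))² = ((-4)²*(1 - 4) + ((-3 - 1) - 3))² = (16*(-3) + (-4 - 3))² = (-48 - 7)² = (-55)² = 3025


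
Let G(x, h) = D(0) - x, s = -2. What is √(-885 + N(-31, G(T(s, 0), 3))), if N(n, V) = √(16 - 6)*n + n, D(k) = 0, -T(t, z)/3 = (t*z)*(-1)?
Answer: √(-916 - 31*√10) ≈ 31.844*I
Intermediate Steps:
T(t, z) = 3*t*z (T(t, z) = -3*t*z*(-1) = -(-3)*t*z = 3*t*z)
G(x, h) = -x (G(x, h) = 0 - x = -x)
N(n, V) = n + n*√10 (N(n, V) = √10*n + n = n*√10 + n = n + n*√10)
√(-885 + N(-31, G(T(s, 0), 3))) = √(-885 - 31*(1 + √10)) = √(-885 + (-31 - 31*√10)) = √(-916 - 31*√10)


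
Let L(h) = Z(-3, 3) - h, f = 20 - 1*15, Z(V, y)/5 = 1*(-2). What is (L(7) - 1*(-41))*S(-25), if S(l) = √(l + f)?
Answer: 48*I*√5 ≈ 107.33*I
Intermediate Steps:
Z(V, y) = -10 (Z(V, y) = 5*(1*(-2)) = 5*(-2) = -10)
f = 5 (f = 20 - 15 = 5)
L(h) = -10 - h
S(l) = √(5 + l) (S(l) = √(l + 5) = √(5 + l))
(L(7) - 1*(-41))*S(-25) = ((-10 - 1*7) - 1*(-41))*√(5 - 25) = ((-10 - 7) + 41)*√(-20) = (-17 + 41)*(2*I*√5) = 24*(2*I*√5) = 48*I*√5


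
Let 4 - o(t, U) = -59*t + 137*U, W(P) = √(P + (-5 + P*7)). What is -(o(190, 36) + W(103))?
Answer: -6282 - 3*√91 ≈ -6310.6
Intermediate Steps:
W(P) = √(-5 + 8*P) (W(P) = √(P + (-5 + 7*P)) = √(-5 + 8*P))
o(t, U) = 4 - 137*U + 59*t (o(t, U) = 4 - (-59*t + 137*U) = 4 + (-137*U + 59*t) = 4 - 137*U + 59*t)
-(o(190, 36) + W(103)) = -((4 - 137*36 + 59*190) + √(-5 + 8*103)) = -((4 - 4932 + 11210) + √(-5 + 824)) = -(6282 + √819) = -(6282 + 3*√91) = -6282 - 3*√91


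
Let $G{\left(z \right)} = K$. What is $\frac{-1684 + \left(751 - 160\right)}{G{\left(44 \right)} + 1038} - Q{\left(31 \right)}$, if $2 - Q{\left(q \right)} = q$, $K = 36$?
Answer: $\frac{30053}{1074} \approx 27.982$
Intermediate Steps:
$G{\left(z \right)} = 36$
$Q{\left(q \right)} = 2 - q$
$\frac{-1684 + \left(751 - 160\right)}{G{\left(44 \right)} + 1038} - Q{\left(31 \right)} = \frac{-1684 + \left(751 - 160\right)}{36 + 1038} - \left(2 - 31\right) = \frac{-1684 + 591}{1074} - \left(2 - 31\right) = \left(-1093\right) \frac{1}{1074} - -29 = - \frac{1093}{1074} + 29 = \frac{30053}{1074}$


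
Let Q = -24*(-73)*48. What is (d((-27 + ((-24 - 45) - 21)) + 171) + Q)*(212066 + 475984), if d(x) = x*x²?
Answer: 166205358000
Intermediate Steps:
d(x) = x³
Q = 84096 (Q = 1752*48 = 84096)
(d((-27 + ((-24 - 45) - 21)) + 171) + Q)*(212066 + 475984) = (((-27 + ((-24 - 45) - 21)) + 171)³ + 84096)*(212066 + 475984) = (((-27 + (-69 - 21)) + 171)³ + 84096)*688050 = (((-27 - 90) + 171)³ + 84096)*688050 = ((-117 + 171)³ + 84096)*688050 = (54³ + 84096)*688050 = (157464 + 84096)*688050 = 241560*688050 = 166205358000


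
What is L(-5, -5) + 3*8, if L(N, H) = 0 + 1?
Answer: 25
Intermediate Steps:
L(N, H) = 1
L(-5, -5) + 3*8 = 1 + 3*8 = 1 + 24 = 25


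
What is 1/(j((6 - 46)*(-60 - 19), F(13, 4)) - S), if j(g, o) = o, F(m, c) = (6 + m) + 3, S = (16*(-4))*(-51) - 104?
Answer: -1/3138 ≈ -0.00031867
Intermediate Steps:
S = 3160 (S = -64*(-51) - 104 = 3264 - 104 = 3160)
F(m, c) = 9 + m
1/(j((6 - 46)*(-60 - 19), F(13, 4)) - S) = 1/((9 + 13) - 1*3160) = 1/(22 - 3160) = 1/(-3138) = -1/3138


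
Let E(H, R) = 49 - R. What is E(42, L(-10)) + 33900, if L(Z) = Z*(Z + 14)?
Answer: 33989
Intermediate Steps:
L(Z) = Z*(14 + Z)
E(42, L(-10)) + 33900 = (49 - (-10)*(14 - 10)) + 33900 = (49 - (-10)*4) + 33900 = (49 - 1*(-40)) + 33900 = (49 + 40) + 33900 = 89 + 33900 = 33989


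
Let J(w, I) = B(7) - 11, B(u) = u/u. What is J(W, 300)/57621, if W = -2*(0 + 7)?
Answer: -10/57621 ≈ -0.00017355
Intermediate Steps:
B(u) = 1
W = -14 (W = -2*7 = -14)
J(w, I) = -10 (J(w, I) = 1 - 11 = -10)
J(W, 300)/57621 = -10/57621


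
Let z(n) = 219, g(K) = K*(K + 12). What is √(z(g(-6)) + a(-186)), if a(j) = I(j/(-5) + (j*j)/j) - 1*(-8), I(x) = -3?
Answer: 4*√14 ≈ 14.967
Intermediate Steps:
g(K) = K*(12 + K)
a(j) = 5 (a(j) = -3 - 1*(-8) = -3 + 8 = 5)
√(z(g(-6)) + a(-186)) = √(219 + 5) = √224 = 4*√14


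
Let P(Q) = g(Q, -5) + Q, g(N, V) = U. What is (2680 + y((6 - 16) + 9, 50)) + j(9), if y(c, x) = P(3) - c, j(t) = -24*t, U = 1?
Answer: 2469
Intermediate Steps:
g(N, V) = 1
P(Q) = 1 + Q
y(c, x) = 4 - c (y(c, x) = (1 + 3) - c = 4 - c)
(2680 + y((6 - 16) + 9, 50)) + j(9) = (2680 + (4 - ((6 - 16) + 9))) - 24*9 = (2680 + (4 - (-10 + 9))) - 216 = (2680 + (4 - 1*(-1))) - 216 = (2680 + (4 + 1)) - 216 = (2680 + 5) - 216 = 2685 - 216 = 2469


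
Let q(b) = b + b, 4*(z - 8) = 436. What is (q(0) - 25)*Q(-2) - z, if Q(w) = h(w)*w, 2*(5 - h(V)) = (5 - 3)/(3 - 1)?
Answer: 108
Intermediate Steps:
z = 117 (z = 8 + (¼)*436 = 8 + 109 = 117)
h(V) = 9/2 (h(V) = 5 - (5 - 3)/(2*(3 - 1)) = 5 - 1/2 = 5 - ½*1 = 5 - ½ = 9/2)
q(b) = 2*b
Q(w) = 9*w/2
(q(0) - 25)*Q(-2) - z = (2*0 - 25)*((9/2)*(-2)) - 1*117 = (0 - 25)*(-9) - 117 = -25*(-9) - 117 = 225 - 117 = 108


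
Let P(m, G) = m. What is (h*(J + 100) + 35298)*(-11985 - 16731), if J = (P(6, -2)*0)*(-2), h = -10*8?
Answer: -783889368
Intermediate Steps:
h = -80
J = 0 (J = (6*0)*(-2) = 0*(-2) = 0)
(h*(J + 100) + 35298)*(-11985 - 16731) = (-80*(0 + 100) + 35298)*(-11985 - 16731) = (-80*100 + 35298)*(-28716) = (-8000 + 35298)*(-28716) = 27298*(-28716) = -783889368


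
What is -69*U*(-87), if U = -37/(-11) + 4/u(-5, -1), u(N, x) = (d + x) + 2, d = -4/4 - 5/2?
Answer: 582291/55 ≈ 10587.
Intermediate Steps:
d = -7/2 (d = -4*¼ - 5*½ = -1 - 5/2 = -7/2 ≈ -3.5000)
u(N, x) = -3/2 + x (u(N, x) = (-7/2 + x) + 2 = -3/2 + x)
U = 97/55 (U = -37/(-11) + 4/(-3/2 - 1) = -37*(-1/11) + 4/(-5/2) = 37/11 + 4*(-⅖) = 37/11 - 8/5 = 97/55 ≈ 1.7636)
-69*U*(-87) = -69*97/55*(-87) = -6693/55*(-87) = 582291/55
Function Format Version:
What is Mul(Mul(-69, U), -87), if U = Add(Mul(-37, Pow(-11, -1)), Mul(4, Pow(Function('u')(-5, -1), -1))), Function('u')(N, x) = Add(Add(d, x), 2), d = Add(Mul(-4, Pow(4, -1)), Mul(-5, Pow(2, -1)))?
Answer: Rational(582291, 55) ≈ 10587.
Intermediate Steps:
d = Rational(-7, 2) (d = Add(Mul(-4, Rational(1, 4)), Mul(-5, Rational(1, 2))) = Add(-1, Rational(-5, 2)) = Rational(-7, 2) ≈ -3.5000)
Function('u')(N, x) = Add(Rational(-3, 2), x) (Function('u')(N, x) = Add(Add(Rational(-7, 2), x), 2) = Add(Rational(-3, 2), x))
U = Rational(97, 55) (U = Add(Mul(-37, Pow(-11, -1)), Mul(4, Pow(Add(Rational(-3, 2), -1), -1))) = Add(Mul(-37, Rational(-1, 11)), Mul(4, Pow(Rational(-5, 2), -1))) = Add(Rational(37, 11), Mul(4, Rational(-2, 5))) = Add(Rational(37, 11), Rational(-8, 5)) = Rational(97, 55) ≈ 1.7636)
Mul(Mul(-69, U), -87) = Mul(Mul(-69, Rational(97, 55)), -87) = Mul(Rational(-6693, 55), -87) = Rational(582291, 55)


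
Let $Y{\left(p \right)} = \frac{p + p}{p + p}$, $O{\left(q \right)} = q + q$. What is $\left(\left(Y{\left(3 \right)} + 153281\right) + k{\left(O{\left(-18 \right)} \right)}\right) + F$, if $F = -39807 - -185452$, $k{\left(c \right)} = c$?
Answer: $298891$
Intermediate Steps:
$O{\left(q \right)} = 2 q$
$Y{\left(p \right)} = 1$ ($Y{\left(p \right)} = \frac{2 p}{2 p} = 2 p \frac{1}{2 p} = 1$)
$F = 145645$ ($F = -39807 + 185452 = 145645$)
$\left(\left(Y{\left(3 \right)} + 153281\right) + k{\left(O{\left(-18 \right)} \right)}\right) + F = \left(\left(1 + 153281\right) + 2 \left(-18\right)\right) + 145645 = \left(153282 - 36\right) + 145645 = 153246 + 145645 = 298891$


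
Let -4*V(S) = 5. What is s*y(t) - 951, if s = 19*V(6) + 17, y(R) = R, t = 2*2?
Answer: -978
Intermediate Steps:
V(S) = -5/4 (V(S) = -¼*5 = -5/4)
t = 4
s = -27/4 (s = 19*(-5/4) + 17 = -95/4 + 17 = -27/4 ≈ -6.7500)
s*y(t) - 951 = -27/4*4 - 951 = -27 - 951 = -978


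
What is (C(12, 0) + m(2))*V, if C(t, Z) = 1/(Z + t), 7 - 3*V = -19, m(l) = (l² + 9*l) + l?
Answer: 3757/18 ≈ 208.72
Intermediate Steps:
m(l) = l² + 10*l
V = 26/3 (V = 7/3 - ⅓*(-19) = 7/3 + 19/3 = 26/3 ≈ 8.6667)
(C(12, 0) + m(2))*V = (1/(0 + 12) + 2*(10 + 2))*(26/3) = (1/12 + 2*12)*(26/3) = (1/12 + 24)*(26/3) = (289/12)*(26/3) = 3757/18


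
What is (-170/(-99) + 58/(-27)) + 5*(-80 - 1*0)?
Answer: -118928/297 ≈ -400.43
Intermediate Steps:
(-170/(-99) + 58/(-27)) + 5*(-80 - 1*0) = (-170*(-1/99) + 58*(-1/27)) + 5*(-80 + 0) = (170/99 - 58/27) + 5*(-80) = -128/297 - 400 = -118928/297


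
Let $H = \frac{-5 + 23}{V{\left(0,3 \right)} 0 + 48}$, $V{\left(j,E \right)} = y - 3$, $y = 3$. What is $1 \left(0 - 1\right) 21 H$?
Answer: $- \frac{63}{8} \approx -7.875$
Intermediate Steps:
$V{\left(j,E \right)} = 0$ ($V{\left(j,E \right)} = 3 - 3 = 0$)
$H = \frac{3}{8}$ ($H = \frac{-5 + 23}{0 \cdot 0 + 48} = \frac{18}{0 + 48} = \frac{18}{48} = 18 \cdot \frac{1}{48} = \frac{3}{8} \approx 0.375$)
$1 \left(0 - 1\right) 21 H = 1 \left(0 - 1\right) 21 \cdot \frac{3}{8} = 1 \left(-1\right) 21 \cdot \frac{3}{8} = \left(-1\right) 21 \cdot \frac{3}{8} = \left(-21\right) \frac{3}{8} = - \frac{63}{8}$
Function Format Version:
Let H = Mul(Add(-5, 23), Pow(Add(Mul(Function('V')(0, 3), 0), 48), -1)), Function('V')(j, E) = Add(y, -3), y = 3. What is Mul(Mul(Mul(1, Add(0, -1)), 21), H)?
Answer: Rational(-63, 8) ≈ -7.8750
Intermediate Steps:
Function('V')(j, E) = 0 (Function('V')(j, E) = Add(3, -3) = 0)
H = Rational(3, 8) (H = Mul(Add(-5, 23), Pow(Add(Mul(0, 0), 48), -1)) = Mul(18, Pow(Add(0, 48), -1)) = Mul(18, Pow(48, -1)) = Mul(18, Rational(1, 48)) = Rational(3, 8) ≈ 0.37500)
Mul(Mul(Mul(1, Add(0, -1)), 21), H) = Mul(Mul(Mul(1, Add(0, -1)), 21), Rational(3, 8)) = Mul(Mul(Mul(1, -1), 21), Rational(3, 8)) = Mul(Mul(-1, 21), Rational(3, 8)) = Mul(-21, Rational(3, 8)) = Rational(-63, 8)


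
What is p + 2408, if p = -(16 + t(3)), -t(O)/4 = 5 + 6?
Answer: 2436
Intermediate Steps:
t(O) = -44 (t(O) = -4*(5 + 6) = -4*11 = -44)
p = 28 (p = -(16 - 44) = -1*(-28) = 28)
p + 2408 = 28 + 2408 = 2436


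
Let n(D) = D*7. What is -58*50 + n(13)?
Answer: -2809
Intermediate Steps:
n(D) = 7*D
-58*50 + n(13) = -58*50 + 7*13 = -2900 + 91 = -2809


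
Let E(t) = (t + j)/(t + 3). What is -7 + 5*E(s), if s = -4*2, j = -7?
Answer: 8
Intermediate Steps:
s = -8
E(t) = (-7 + t)/(3 + t) (E(t) = (t - 7)/(t + 3) = (-7 + t)/(3 + t))
-7 + 5*E(s) = -7 + 5*((-7 - 8)/(3 - 8)) = -7 + 5*(-15/(-5)) = -7 + 5*(-⅕*(-15)) = -7 + 5*3 = -7 + 15 = 8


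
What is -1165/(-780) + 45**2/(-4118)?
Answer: 321797/321204 ≈ 1.0018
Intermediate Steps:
-1165/(-780) + 45**2/(-4118) = -1165*(-1/780) + 2025*(-1/4118) = 233/156 - 2025/4118 = 321797/321204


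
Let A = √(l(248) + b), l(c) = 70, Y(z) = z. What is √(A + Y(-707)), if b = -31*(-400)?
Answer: √(-707 + √12470) ≈ 24.399*I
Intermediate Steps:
b = 12400
A = √12470 (A = √(70 + 12400) = √12470 ≈ 111.67)
√(A + Y(-707)) = √(√12470 - 707) = √(-707 + √12470)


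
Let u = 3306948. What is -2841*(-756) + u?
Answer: 5454744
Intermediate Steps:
-2841*(-756) + u = -2841*(-756) + 3306948 = 2147796 + 3306948 = 5454744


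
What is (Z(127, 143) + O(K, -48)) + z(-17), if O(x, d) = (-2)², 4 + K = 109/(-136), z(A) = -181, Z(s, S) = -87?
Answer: -264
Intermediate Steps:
K = -653/136 (K = -4 + 109/(-136) = -4 + 109*(-1/136) = -4 - 109/136 = -653/136 ≈ -4.8015)
O(x, d) = 4
(Z(127, 143) + O(K, -48)) + z(-17) = (-87 + 4) - 181 = -83 - 181 = -264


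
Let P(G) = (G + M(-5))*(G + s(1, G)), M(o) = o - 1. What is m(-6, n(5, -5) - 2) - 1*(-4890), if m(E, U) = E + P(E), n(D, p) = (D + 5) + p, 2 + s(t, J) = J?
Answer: 5052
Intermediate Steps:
s(t, J) = -2 + J
M(o) = -1 + o
n(D, p) = 5 + D + p (n(D, p) = (5 + D) + p = 5 + D + p)
P(G) = (-6 + G)*(-2 + 2*G) (P(G) = (G + (-1 - 5))*(G + (-2 + G)) = (G - 6)*(-2 + 2*G) = (-6 + G)*(-2 + 2*G))
m(E, U) = 12 - 13*E + 2*E**2 (m(E, U) = E + (12 - 14*E + 2*E**2) = 12 - 13*E + 2*E**2)
m(-6, n(5, -5) - 2) - 1*(-4890) = (12 - 13*(-6) + 2*(-6)**2) - 1*(-4890) = (12 + 78 + 2*36) + 4890 = (12 + 78 + 72) + 4890 = 162 + 4890 = 5052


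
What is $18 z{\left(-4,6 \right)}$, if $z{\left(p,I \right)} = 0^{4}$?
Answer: $0$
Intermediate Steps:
$z{\left(p,I \right)} = 0$
$18 z{\left(-4,6 \right)} = 18 \cdot 0 = 0$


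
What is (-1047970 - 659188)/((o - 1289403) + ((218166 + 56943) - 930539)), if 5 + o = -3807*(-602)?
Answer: -853579/173488 ≈ -4.9201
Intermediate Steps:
o = 2291809 (o = -5 - 3807*(-602) = -5 + 2291814 = 2291809)
(-1047970 - 659188)/((o - 1289403) + ((218166 + 56943) - 930539)) = (-1047970 - 659188)/((2291809 - 1289403) + ((218166 + 56943) - 930539)) = -1707158/(1002406 + (275109 - 930539)) = -1707158/(1002406 - 655430) = -1707158/346976 = -1707158*1/346976 = -853579/173488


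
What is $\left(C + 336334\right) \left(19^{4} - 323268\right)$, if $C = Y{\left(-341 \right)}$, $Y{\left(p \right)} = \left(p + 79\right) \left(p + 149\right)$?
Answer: $-74600642186$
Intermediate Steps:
$Y{\left(p \right)} = \left(79 + p\right) \left(149 + p\right)$
$C = 50304$ ($C = 11771 + \left(-341\right)^{2} + 228 \left(-341\right) = 11771 + 116281 - 77748 = 50304$)
$\left(C + 336334\right) \left(19^{4} - 323268\right) = \left(50304 + 336334\right) \left(19^{4} - 323268\right) = 386638 \left(130321 - 323268\right) = 386638 \left(-192947\right) = -74600642186$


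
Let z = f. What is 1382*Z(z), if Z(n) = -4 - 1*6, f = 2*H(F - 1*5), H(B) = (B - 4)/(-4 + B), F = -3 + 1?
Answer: -13820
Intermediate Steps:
F = -2
H(B) = 1 (H(B) = (-4 + B)/(-4 + B) = 1)
f = 2 (f = 2*1 = 2)
z = 2
Z(n) = -10 (Z(n) = -4 - 6 = -10)
1382*Z(z) = 1382*(-10) = -13820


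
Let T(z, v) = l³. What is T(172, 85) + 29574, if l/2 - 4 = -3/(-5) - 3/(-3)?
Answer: 3872366/125 ≈ 30979.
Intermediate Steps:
l = 56/5 (l = 8 + 2*(-3/(-5) - 3/(-3)) = 8 + 2*(-3*(-⅕) - 3*(-⅓)) = 8 + 2*(⅗ + 1) = 8 + 2*(8/5) = 8 + 16/5 = 56/5 ≈ 11.200)
T(z, v) = 175616/125 (T(z, v) = (56/5)³ = 175616/125)
T(172, 85) + 29574 = 175616/125 + 29574 = 3872366/125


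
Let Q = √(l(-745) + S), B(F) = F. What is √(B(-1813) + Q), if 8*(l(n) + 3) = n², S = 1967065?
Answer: √(-7252 + 3*√3620338)/2 ≈ 19.646*I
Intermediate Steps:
l(n) = -3 + n²/8
Q = 3*√3620338/4 (Q = √((-3 + (⅛)*(-745)²) + 1967065) = √((-3 + (⅛)*555025) + 1967065) = √((-3 + 555025/8) + 1967065) = √(555001/8 + 1967065) = √(16291521/8) = 3*√3620338/4 ≈ 1427.0)
√(B(-1813) + Q) = √(-1813 + 3*√3620338/4)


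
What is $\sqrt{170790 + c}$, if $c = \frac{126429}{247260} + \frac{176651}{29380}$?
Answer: $\frac{\sqrt{3703745558566510990}}{4656730} \approx 413.28$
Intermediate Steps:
$c = \frac{30380263}{4656730}$ ($c = 126429 \cdot \frac{1}{247260} + 176651 \cdot \frac{1}{29380} = \frac{42143}{82420} + \frac{176651}{29380} = \frac{30380263}{4656730} \approx 6.5239$)
$\sqrt{170790 + c} = \sqrt{170790 + \frac{30380263}{4656730}} = \sqrt{\frac{795353296963}{4656730}} = \frac{\sqrt{3703745558566510990}}{4656730}$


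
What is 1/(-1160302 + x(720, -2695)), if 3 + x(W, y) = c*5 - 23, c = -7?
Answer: -1/1160363 ≈ -8.6180e-7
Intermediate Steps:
x(W, y) = -61 (x(W, y) = -3 + (-7*5 - 23) = -3 + (-35 - 23) = -3 - 58 = -61)
1/(-1160302 + x(720, -2695)) = 1/(-1160302 - 61) = 1/(-1160363) = -1/1160363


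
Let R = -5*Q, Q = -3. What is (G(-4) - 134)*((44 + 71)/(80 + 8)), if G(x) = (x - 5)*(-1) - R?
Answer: -4025/22 ≈ -182.95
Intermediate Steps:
R = 15 (R = -5*(-3) = 15)
G(x) = -10 - x (G(x) = (x - 5)*(-1) - 1*15 = (-5 + x)*(-1) - 15 = (5 - x) - 15 = -10 - x)
(G(-4) - 134)*((44 + 71)/(80 + 8)) = ((-10 - 1*(-4)) - 134)*((44 + 71)/(80 + 8)) = ((-10 + 4) - 134)*(115/88) = (-6 - 134)*(115*(1/88)) = -140*115/88 = -4025/22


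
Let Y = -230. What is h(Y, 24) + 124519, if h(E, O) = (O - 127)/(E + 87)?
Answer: 17806320/143 ≈ 1.2452e+5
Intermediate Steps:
h(E, O) = (-127 + O)/(87 + E)
h(Y, 24) + 124519 = (-127 + 24)/(87 - 230) + 124519 = -103/(-143) + 124519 = -1/143*(-103) + 124519 = 103/143 + 124519 = 17806320/143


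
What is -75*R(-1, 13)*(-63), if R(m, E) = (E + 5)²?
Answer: 1530900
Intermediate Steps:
R(m, E) = (5 + E)²
-75*R(-1, 13)*(-63) = -75*(5 + 13)²*(-63) = -75*18²*(-63) = -75*324*(-63) = -24300*(-63) = 1530900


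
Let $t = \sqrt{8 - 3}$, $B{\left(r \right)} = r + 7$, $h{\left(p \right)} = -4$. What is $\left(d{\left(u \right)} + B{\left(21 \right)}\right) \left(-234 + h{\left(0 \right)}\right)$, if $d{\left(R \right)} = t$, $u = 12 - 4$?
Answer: $-6664 - 238 \sqrt{5} \approx -7196.2$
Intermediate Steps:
$B{\left(r \right)} = 7 + r$
$u = 8$ ($u = 12 - 4 = 8$)
$t = \sqrt{5} \approx 2.2361$
$d{\left(R \right)} = \sqrt{5}$
$\left(d{\left(u \right)} + B{\left(21 \right)}\right) \left(-234 + h{\left(0 \right)}\right) = \left(\sqrt{5} + \left(7 + 21\right)\right) \left(-234 - 4\right) = \left(\sqrt{5} + 28\right) \left(-238\right) = \left(28 + \sqrt{5}\right) \left(-238\right) = -6664 - 238 \sqrt{5}$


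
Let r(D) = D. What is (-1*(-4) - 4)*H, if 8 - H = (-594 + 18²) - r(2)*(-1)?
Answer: 0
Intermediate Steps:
H = 276 (H = 8 - ((-594 + 18²) - 2*(-1)) = 8 - ((-594 + 324) - 1*(-2)) = 8 - (-270 + 2) = 8 - 1*(-268) = 8 + 268 = 276)
(-1*(-4) - 4)*H = (-1*(-4) - 4)*276 = (4 - 4)*276 = 0*276 = 0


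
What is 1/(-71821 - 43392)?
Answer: -1/115213 ≈ -8.6796e-6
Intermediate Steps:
1/(-71821 - 43392) = 1/(-115213) = -1/115213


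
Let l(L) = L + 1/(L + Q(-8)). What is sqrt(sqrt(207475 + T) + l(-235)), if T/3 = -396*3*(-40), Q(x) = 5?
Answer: sqrt(-12431730 + 52900*sqrt(350035))/230 ≈ 18.885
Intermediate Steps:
T = 142560 (T = 3*(-396*3*(-40)) = 3*(-33*36*(-40)) = 3*(-1188*(-40)) = 3*47520 = 142560)
l(L) = L + 1/(5 + L) (l(L) = L + 1/(L + 5) = L + 1/(5 + L))
sqrt(sqrt(207475 + T) + l(-235)) = sqrt(sqrt(207475 + 142560) + (1 + (-235)**2 + 5*(-235))/(5 - 235)) = sqrt(sqrt(350035) + (1 + 55225 - 1175)/(-230)) = sqrt(sqrt(350035) - 1/230*54051) = sqrt(sqrt(350035) - 54051/230) = sqrt(-54051/230 + sqrt(350035))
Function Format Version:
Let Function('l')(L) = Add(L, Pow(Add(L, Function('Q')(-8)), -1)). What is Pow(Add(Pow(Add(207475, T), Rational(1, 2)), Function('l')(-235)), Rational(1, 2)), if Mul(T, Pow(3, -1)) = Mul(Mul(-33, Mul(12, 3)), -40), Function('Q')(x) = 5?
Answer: Mul(Rational(1, 230), Pow(Add(-12431730, Mul(52900, Pow(350035, Rational(1, 2)))), Rational(1, 2))) ≈ 18.885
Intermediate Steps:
T = 142560 (T = Mul(3, Mul(Mul(-33, Mul(12, 3)), -40)) = Mul(3, Mul(Mul(-33, 36), -40)) = Mul(3, Mul(-1188, -40)) = Mul(3, 47520) = 142560)
Function('l')(L) = Add(L, Pow(Add(5, L), -1)) (Function('l')(L) = Add(L, Pow(Add(L, 5), -1)) = Add(L, Pow(Add(5, L), -1)))
Pow(Add(Pow(Add(207475, T), Rational(1, 2)), Function('l')(-235)), Rational(1, 2)) = Pow(Add(Pow(Add(207475, 142560), Rational(1, 2)), Mul(Pow(Add(5, -235), -1), Add(1, Pow(-235, 2), Mul(5, -235)))), Rational(1, 2)) = Pow(Add(Pow(350035, Rational(1, 2)), Mul(Pow(-230, -1), Add(1, 55225, -1175))), Rational(1, 2)) = Pow(Add(Pow(350035, Rational(1, 2)), Mul(Rational(-1, 230), 54051)), Rational(1, 2)) = Pow(Add(Pow(350035, Rational(1, 2)), Rational(-54051, 230)), Rational(1, 2)) = Pow(Add(Rational(-54051, 230), Pow(350035, Rational(1, 2))), Rational(1, 2))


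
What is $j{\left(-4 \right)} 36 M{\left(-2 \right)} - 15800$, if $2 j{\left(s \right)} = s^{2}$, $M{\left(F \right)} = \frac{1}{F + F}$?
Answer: $-15872$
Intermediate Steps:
$M{\left(F \right)} = \frac{1}{2 F}$
$j{\left(s \right)} = \frac{s^{2}}{2}$
$j{\left(-4 \right)} 36 M{\left(-2 \right)} - 15800 = \frac{\left(-4\right)^{2}}{2} \cdot 36 \frac{1}{2 \left(-2\right)} - 15800 = \frac{1}{2} \cdot 16 \cdot 36 \cdot \frac{1}{2} \left(- \frac{1}{2}\right) - 15800 = 8 \cdot 36 \left(- \frac{1}{4}\right) - 15800 = 288 \left(- \frac{1}{4}\right) - 15800 = -72 - 15800 = -15872$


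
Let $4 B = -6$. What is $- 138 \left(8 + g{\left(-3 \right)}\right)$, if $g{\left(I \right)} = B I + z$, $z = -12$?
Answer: $-69$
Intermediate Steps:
$B = - \frac{3}{2}$ ($B = \frac{1}{4} \left(-6\right) = - \frac{3}{2} \approx -1.5$)
$g{\left(I \right)} = -12 - \frac{3 I}{2}$ ($g{\left(I \right)} = - \frac{3 I}{2} - 12 = -12 - \frac{3 I}{2}$)
$- 138 \left(8 + g{\left(-3 \right)}\right) = - 138 \left(8 - \frac{15}{2}\right) = \left(-138\right) \frac{1}{2} = -69$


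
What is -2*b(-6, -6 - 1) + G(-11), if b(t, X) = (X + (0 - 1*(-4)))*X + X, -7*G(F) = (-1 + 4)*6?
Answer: -214/7 ≈ -30.571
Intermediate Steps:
G(F) = -18/7 (G(F) = -(-1 + 4)*6/7 = -3*6/7 = -1/7*18 = -18/7)
b(t, X) = X + X*(4 + X) (b(t, X) = (X + (0 + 4))*X + X = (X + 4)*X + X = (4 + X)*X + X = X*(4 + X) + X = X + X*(4 + X))
-2*b(-6, -6 - 1) + G(-11) = -2*(-6 - 1)*(5 + (-6 - 1)) - 18/7 = -(-14)*(5 - 7) - 18/7 = -(-14)*(-2) - 18/7 = -2*14 - 18/7 = -28 - 18/7 = -214/7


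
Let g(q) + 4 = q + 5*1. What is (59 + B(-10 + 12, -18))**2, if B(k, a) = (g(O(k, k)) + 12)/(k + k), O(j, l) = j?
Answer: 63001/16 ≈ 3937.6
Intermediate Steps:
g(q) = 1 + q (g(q) = -4 + (q + 5*1) = -4 + (q + 5) = -4 + (5 + q) = 1 + q)
B(k, a) = (13 + k)/(2*k) (B(k, a) = ((1 + k) + 12)/(k + k) = (13 + k)/((2*k)) = (13 + k)*(1/(2*k)) = (13 + k)/(2*k))
(59 + B(-10 + 12, -18))**2 = (59 + (13 + (-10 + 12))/(2*(-10 + 12)))**2 = (59 + (1/2)*(13 + 2)/2)**2 = (59 + (1/2)*(1/2)*15)**2 = (59 + 15/4)**2 = (251/4)**2 = 63001/16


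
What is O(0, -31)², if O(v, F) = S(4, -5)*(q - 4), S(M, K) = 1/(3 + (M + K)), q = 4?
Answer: 0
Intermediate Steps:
S(M, K) = 1/(3 + K + M) (S(M, K) = 1/(3 + (K + M)) = 1/(3 + K + M))
O(v, F) = 0 (O(v, F) = (4 - 4)/(3 - 5 + 4) = 0/2 = (½)*0 = 0)
O(0, -31)² = 0² = 0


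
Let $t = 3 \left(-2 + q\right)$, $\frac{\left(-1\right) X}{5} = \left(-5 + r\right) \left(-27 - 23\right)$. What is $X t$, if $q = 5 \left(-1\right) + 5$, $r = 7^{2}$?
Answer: $-66000$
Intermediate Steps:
$r = 49$
$q = 0$ ($q = -5 + 5 = 0$)
$X = 11000$ ($X = - 5 \left(-5 + 49\right) \left(-27 - 23\right) = - 5 \cdot 44 \left(-50\right) = \left(-5\right) \left(-2200\right) = 11000$)
$t = -6$ ($t = 3 \left(-2 + 0\right) = 3 \left(-2\right) = -6$)
$X t = 11000 \left(-6\right) = -66000$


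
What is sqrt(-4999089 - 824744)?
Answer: I*sqrt(5823833) ≈ 2413.3*I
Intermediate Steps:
sqrt(-4999089 - 824744) = sqrt(-5823833) = I*sqrt(5823833)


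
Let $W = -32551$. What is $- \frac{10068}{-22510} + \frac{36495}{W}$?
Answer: $- \frac{246889491}{366361505} \approx -0.6739$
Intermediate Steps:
$- \frac{10068}{-22510} + \frac{36495}{W} = - \frac{10068}{-22510} + \frac{36495}{-32551} = \left(-10068\right) \left(- \frac{1}{22510}\right) + 36495 \left(- \frac{1}{32551}\right) = \frac{5034}{11255} - \frac{36495}{32551} = - \frac{246889491}{366361505}$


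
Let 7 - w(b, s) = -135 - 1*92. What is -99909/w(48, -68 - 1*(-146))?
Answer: -11101/26 ≈ -426.96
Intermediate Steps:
w(b, s) = 234 (w(b, s) = 7 - (-135 - 1*92) = 7 - (-135 - 92) = 7 - 1*(-227) = 7 + 227 = 234)
-99909/w(48, -68 - 1*(-146)) = -99909/234 = -99909*1/234 = -11101/26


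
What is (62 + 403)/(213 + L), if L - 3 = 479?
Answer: 93/139 ≈ 0.66906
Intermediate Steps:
L = 482 (L = 3 + 479 = 482)
(62 + 403)/(213 + L) = (62 + 403)/(213 + 482) = 465/695 = 465*(1/695) = 93/139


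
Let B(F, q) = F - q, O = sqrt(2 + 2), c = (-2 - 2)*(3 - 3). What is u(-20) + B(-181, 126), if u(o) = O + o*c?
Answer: -305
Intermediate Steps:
c = 0 (c = -4*0 = 0)
O = 2 (O = sqrt(4) = 2)
u(o) = 2 (u(o) = 2 + o*0 = 2 + 0 = 2)
u(-20) + B(-181, 126) = 2 + (-181 - 1*126) = 2 + (-181 - 126) = 2 - 307 = -305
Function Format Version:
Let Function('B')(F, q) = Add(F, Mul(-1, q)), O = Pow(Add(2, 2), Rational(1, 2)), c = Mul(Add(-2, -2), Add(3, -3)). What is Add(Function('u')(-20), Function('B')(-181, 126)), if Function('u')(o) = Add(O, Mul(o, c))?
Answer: -305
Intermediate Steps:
c = 0 (c = Mul(-4, 0) = 0)
O = 2 (O = Pow(4, Rational(1, 2)) = 2)
Function('u')(o) = 2 (Function('u')(o) = Add(2, Mul(o, 0)) = Add(2, 0) = 2)
Add(Function('u')(-20), Function('B')(-181, 126)) = Add(2, Add(-181, Mul(-1, 126))) = Add(2, Add(-181, -126)) = Add(2, -307) = -305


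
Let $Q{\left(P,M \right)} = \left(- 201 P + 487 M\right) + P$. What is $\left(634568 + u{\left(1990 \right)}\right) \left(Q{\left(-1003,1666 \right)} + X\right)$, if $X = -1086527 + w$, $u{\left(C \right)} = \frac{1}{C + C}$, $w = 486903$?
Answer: $\frac{520671179367919}{1990} \approx 2.6164 \cdot 10^{11}$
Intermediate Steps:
$Q{\left(P,M \right)} = - 200 P + 487 M$
$u{\left(C \right)} = \frac{1}{2 C}$
$X = -599624$ ($X = -1086527 + 486903 = -599624$)
$\left(634568 + u{\left(1990 \right)}\right) \left(Q{\left(-1003,1666 \right)} + X\right) = \left(634568 + \frac{1}{2 \cdot 1990}\right) \left(\left(\left(-200\right) \left(-1003\right) + 487 \cdot 1666\right) - 599624\right) = \left(634568 + \frac{1}{2} \cdot \frac{1}{1990}\right) \left(\left(200600 + 811342\right) - 599624\right) = \left(634568 + \frac{1}{3980}\right) \left(1011942 - 599624\right) = \frac{2525580641}{3980} \cdot 412318 = \frac{520671179367919}{1990}$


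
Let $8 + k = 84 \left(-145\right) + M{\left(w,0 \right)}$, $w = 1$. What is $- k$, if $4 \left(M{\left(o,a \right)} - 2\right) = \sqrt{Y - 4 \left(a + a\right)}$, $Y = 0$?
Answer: $12186$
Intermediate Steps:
$M{\left(o,a \right)} = 2 + \frac{\sqrt{2} \sqrt{- a}}{2}$ ($M{\left(o,a \right)} = 2 + \frac{\sqrt{0 - 4 \left(a + a\right)}}{4} = 2 + \frac{\sqrt{0 - 4 \cdot 2 a}}{4} = 2 + \frac{\sqrt{0 - 8 a}}{4} = 2 + \frac{\sqrt{- 8 a}}{4} = 2 + \frac{2 \sqrt{2} \sqrt{- a}}{4} = 2 + \frac{\sqrt{2} \sqrt{- a}}{2}$)
$k = -12186$ ($k = -8 + \left(84 \left(-145\right) + \left(2 + \frac{\sqrt{2} \sqrt{\left(-1\right) 0}}{2}\right)\right) = -8 - \left(12178 - \frac{\sqrt{2} \sqrt{0}}{2}\right) = -8 - \left(12178 - \frac{1}{2} \sqrt{2} \cdot 0\right) = -8 + \left(-12180 + \left(2 + 0\right)\right) = -8 + \left(-12180 + 2\right) = -8 - 12178 = -12186$)
$- k = \left(-1\right) \left(-12186\right) = 12186$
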